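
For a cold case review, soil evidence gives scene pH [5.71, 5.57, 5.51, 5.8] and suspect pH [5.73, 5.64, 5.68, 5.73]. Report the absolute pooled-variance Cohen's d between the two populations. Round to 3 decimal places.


Pooled-variance Cohen's d for soil pH comparison:
Scene mean = 22.59 / 4 = 5.6475
Suspect mean = 22.78 / 4 = 5.695
Scene sample variance s_s^2 = 0.017358
Suspect sample variance s_c^2 = 0.0019
Pooled variance = ((n_s-1)*s_s^2 + (n_c-1)*s_c^2) / (n_s + n_c - 2) = 0.009629
Pooled SD = sqrt(0.009629) = 0.098127
Mean difference = -0.0475
|d| = |-0.0475| / 0.098127 = 0.484

0.484


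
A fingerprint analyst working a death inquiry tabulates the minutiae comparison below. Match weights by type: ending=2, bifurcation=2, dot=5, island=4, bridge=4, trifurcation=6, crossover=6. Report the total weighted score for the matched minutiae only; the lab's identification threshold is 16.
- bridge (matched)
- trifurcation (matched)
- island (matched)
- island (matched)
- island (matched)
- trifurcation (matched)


Weighted minutiae match score:
  bridge: matched, +4 (running total 4)
  trifurcation: matched, +6 (running total 10)
  island: matched, +4 (running total 14)
  island: matched, +4 (running total 18)
  island: matched, +4 (running total 22)
  trifurcation: matched, +6 (running total 28)
Total score = 28
Threshold = 16; verdict = identification

28


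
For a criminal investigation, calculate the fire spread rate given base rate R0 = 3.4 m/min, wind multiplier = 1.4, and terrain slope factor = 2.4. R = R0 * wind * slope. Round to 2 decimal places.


Fire spread rate calculation:
R = R0 * wind_factor * slope_factor
= 3.4 * 1.4 * 2.4
= 4.76 * 2.4
= 11.42 m/min

11.42


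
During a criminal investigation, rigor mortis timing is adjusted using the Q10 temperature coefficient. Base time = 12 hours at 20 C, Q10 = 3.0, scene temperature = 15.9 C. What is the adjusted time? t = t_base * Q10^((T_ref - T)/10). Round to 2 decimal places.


Rigor mortis time adjustment:
Exponent = (T_ref - T_actual) / 10 = (20 - 15.9) / 10 = 0.41
Q10 factor = 3.0^0.41 = 1.56899
t_adjusted = 12 * 1.56899 = 18.83 hours

18.83


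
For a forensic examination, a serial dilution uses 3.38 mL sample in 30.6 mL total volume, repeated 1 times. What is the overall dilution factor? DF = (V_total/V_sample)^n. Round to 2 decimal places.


Dilution factor calculation:
Single dilution = V_total / V_sample = 30.6 / 3.38 ≈ 9.053254
Number of dilutions = 1
Total DF = (30.6 / 3.38)^1 (full precision, rounded at the end) = 9.05

9.05


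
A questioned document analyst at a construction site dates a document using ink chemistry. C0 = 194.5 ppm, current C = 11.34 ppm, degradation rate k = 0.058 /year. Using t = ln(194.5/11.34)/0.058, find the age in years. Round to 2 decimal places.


Document age estimation:
C0/C = 194.5 / 11.34 = 17.151675
ln(C0/C) = 2.842096
t = 2.842096 / 0.058 = 49.00 years

49.00


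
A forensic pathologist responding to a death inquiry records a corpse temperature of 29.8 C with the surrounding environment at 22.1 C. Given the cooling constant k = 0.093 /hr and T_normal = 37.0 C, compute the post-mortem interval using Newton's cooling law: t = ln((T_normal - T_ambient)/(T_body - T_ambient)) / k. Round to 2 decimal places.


Using Newton's law of cooling:
t = ln((T_normal - T_ambient) / (T_body - T_ambient)) / k
T_normal - T_ambient = 14.9
T_body - T_ambient = 7.7
Ratio = 1.935065
ln(ratio) = 0.660141
t = 0.660141 / 0.093 = 7.10 hours

7.10


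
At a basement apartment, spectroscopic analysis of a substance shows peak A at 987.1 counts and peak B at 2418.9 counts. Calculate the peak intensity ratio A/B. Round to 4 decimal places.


Spectral peak ratio:
Peak A = 987.1 counts
Peak B = 2418.9 counts
Ratio = 987.1 / 2418.9 = 0.4081

0.4081


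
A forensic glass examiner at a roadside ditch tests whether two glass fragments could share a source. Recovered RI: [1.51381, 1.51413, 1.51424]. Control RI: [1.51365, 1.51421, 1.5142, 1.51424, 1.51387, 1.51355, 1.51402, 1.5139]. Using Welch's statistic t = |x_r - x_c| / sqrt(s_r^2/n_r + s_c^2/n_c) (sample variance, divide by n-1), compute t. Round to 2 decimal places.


Welch's t-criterion for glass RI comparison:
Recovered mean = sum / n_r = 4.54218 / 3 = 1.51406
Control mean = sum / n_c = 12.11164 / 8 = 1.513955
Recovered sample variance s_r^2 = 4.99e-08
Control sample variance s_c^2 = 6.82571e-08
Welch SE (unpooled) = sqrt(s_r^2/n_r + s_c^2/n_c) = sqrt(1.66333e-08 + 8.53214e-09) = sqrt(2.51654e-08) = 0.000158636
|mean_r - mean_c| = 0.000105
t = 0.000105 / 0.000158636 = 0.66

0.66


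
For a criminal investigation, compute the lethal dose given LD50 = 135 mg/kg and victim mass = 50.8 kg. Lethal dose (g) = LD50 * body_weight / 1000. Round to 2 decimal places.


Lethal dose calculation:
Lethal dose = LD50 * body_weight / 1000
= 135 * 50.8 / 1000
= 6858 / 1000
= 6.86 g

6.86


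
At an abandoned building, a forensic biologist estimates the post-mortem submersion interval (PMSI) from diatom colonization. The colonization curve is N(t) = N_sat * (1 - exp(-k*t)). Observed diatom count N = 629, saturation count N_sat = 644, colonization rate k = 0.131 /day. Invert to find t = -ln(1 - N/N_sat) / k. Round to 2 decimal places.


PMSI from diatom colonization curve:
N / N_sat = 629 / 644 = 0.976708
1 - N/N_sat = 0.023292
ln(1 - N/N_sat) = -3.759645
t = -ln(1 - N/N_sat) / k = -(-3.759645) / 0.131 = 28.70 days

28.70


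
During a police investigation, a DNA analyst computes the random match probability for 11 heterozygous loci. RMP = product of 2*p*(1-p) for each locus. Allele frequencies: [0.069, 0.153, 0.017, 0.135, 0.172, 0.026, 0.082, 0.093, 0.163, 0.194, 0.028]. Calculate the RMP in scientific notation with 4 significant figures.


Computing RMP for 11 loci:
Locus 1: 2 * 0.069 * 0.931 = 0.128478
Locus 2: 2 * 0.153 * 0.847 = 0.259182
Locus 3: 2 * 0.017 * 0.983 = 0.033422
Locus 4: 2 * 0.135 * 0.865 = 0.23355
Locus 5: 2 * 0.172 * 0.828 = 0.284832
Locus 6: 2 * 0.026 * 0.974 = 0.050648
Locus 7: 2 * 0.082 * 0.918 = 0.150552
Locus 8: 2 * 0.093 * 0.907 = 0.168702
Locus 9: 2 * 0.163 * 0.837 = 0.272862
Locus 10: 2 * 0.194 * 0.806 = 0.312728
Locus 11: 2 * 0.028 * 0.972 = 0.054432
RMP = 4.424e-10

4.424e-10


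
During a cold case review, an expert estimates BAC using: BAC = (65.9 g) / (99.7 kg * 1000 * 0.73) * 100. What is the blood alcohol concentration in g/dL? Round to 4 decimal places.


Applying the Widmark formula:
BAC = (dose_g / (body_wt * 1000 * r)) * 100
Denominator = 99.7 * 1000 * 0.73 = 72781
BAC = (65.9 / 72781) * 100
BAC = 0.0905 g/dL

0.0905


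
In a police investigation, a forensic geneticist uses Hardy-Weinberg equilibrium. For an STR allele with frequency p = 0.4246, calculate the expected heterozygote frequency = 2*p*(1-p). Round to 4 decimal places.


Hardy-Weinberg heterozygote frequency:
q = 1 - p = 1 - 0.4246 = 0.5754
2pq = 2 * 0.4246 * 0.5754 = 0.4886

0.4886


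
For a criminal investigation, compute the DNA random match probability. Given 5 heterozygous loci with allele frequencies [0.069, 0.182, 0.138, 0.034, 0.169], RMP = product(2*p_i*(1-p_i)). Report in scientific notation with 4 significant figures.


Computing RMP for 5 loci:
Locus 1: 2 * 0.069 * 0.931 = 0.128478
Locus 2: 2 * 0.182 * 0.818 = 0.297752
Locus 3: 2 * 0.138 * 0.862 = 0.237912
Locus 4: 2 * 0.034 * 0.966 = 0.065688
Locus 5: 2 * 0.169 * 0.831 = 0.280878
RMP = 1.679e-04

1.679e-04


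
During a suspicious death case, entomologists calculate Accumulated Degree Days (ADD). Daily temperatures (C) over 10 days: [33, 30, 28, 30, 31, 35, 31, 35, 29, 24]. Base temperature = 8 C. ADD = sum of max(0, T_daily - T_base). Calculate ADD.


Computing ADD day by day:
Day 1: max(0, 33 - 8) = 25
Day 2: max(0, 30 - 8) = 22
Day 3: max(0, 28 - 8) = 20
Day 4: max(0, 30 - 8) = 22
Day 5: max(0, 31 - 8) = 23
Day 6: max(0, 35 - 8) = 27
Day 7: max(0, 31 - 8) = 23
Day 8: max(0, 35 - 8) = 27
Day 9: max(0, 29 - 8) = 21
Day 10: max(0, 24 - 8) = 16
Total ADD = 226

226


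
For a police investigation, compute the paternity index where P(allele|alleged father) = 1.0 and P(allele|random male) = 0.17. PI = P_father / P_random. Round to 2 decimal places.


Paternity Index calculation:
PI = P(allele|father) / P(allele|random)
PI = 1.0 / 0.17
PI = 5.88

5.88


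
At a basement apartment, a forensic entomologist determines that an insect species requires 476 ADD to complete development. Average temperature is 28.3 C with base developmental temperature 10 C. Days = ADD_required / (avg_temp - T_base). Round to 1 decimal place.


Insect development time:
Effective temperature = avg_temp - T_base = 28.3 - 10 = 18.3 C
Days = ADD / effective_temp = 476 / 18.3 = 26.0 days

26.0


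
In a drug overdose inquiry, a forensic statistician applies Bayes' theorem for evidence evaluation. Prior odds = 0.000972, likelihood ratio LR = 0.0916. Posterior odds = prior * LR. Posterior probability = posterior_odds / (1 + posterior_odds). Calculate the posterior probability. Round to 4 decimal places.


Bayesian evidence evaluation:
Posterior odds = prior_odds * LR = 0.000972 * 0.0916 = 0.0000890352
Posterior probability = posterior_odds / (1 + posterior_odds)
= 0.0000890352 / (1 + 0.0000890352)
= 0.0000890352 / 1.0000890352
= 0.0001

0.0001


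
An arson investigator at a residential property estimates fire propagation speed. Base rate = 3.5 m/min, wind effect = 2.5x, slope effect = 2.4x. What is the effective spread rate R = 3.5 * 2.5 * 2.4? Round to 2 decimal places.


Fire spread rate calculation:
R = R0 * wind_factor * slope_factor
= 3.5 * 2.5 * 2.4
= 8.75 * 2.4
= 21.00 m/min

21.00


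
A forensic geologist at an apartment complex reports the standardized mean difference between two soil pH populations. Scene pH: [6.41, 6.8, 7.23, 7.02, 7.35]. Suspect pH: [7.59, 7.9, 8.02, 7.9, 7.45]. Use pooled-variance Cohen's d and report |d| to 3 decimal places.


Pooled-variance Cohen's d for soil pH comparison:
Scene mean = 34.81 / 5 = 6.962
Suspect mean = 38.86 / 5 = 7.772
Scene sample variance s_s^2 = 0.13917
Suspect sample variance s_c^2 = 0.05777
Pooled variance = ((n_s-1)*s_s^2 + (n_c-1)*s_c^2) / (n_s + n_c - 2) = 0.09847
Pooled SD = sqrt(0.09847) = 0.313799
Mean difference = -0.81
|d| = |-0.81| / 0.313799 = 2.581

2.581


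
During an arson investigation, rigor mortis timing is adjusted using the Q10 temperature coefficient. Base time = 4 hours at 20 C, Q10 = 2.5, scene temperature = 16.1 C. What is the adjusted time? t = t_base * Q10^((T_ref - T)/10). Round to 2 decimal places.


Rigor mortis time adjustment:
Exponent = (T_ref - T_actual) / 10 = (20 - 16.1) / 10 = 0.39
Q10 factor = 2.5^0.39 = 1.42954
t_adjusted = 4 * 1.42954 = 5.72 hours

5.72


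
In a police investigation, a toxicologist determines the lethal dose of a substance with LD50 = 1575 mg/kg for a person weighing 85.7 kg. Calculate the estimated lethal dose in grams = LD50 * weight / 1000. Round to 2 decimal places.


Lethal dose calculation:
Lethal dose = LD50 * body_weight / 1000
= 1575 * 85.7 / 1000
= 134977.5 / 1000
= 134.98 g

134.98


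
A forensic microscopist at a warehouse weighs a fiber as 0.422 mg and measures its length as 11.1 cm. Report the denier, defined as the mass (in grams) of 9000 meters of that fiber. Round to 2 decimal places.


Denier calculation:
Mass in grams = 0.422 mg / 1000 = 0.000422 g
Length in meters = 11.1 cm / 100 = 0.111 m
Linear density = mass / length = 0.000422 / 0.111 = 0.0038018 g/m
Denier = (g/m) * 9000 = 0.0038018 * 9000 = 34.22

34.22


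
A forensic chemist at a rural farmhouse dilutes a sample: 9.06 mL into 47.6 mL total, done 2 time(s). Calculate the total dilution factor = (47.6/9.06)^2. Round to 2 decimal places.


Dilution factor calculation:
Single dilution = V_total / V_sample = 47.6 / 9.06 ≈ 5.253863
Number of dilutions = 2
Total DF = (47.6 / 9.06)^2 (full precision, rounded at the end) = 27.60

27.60


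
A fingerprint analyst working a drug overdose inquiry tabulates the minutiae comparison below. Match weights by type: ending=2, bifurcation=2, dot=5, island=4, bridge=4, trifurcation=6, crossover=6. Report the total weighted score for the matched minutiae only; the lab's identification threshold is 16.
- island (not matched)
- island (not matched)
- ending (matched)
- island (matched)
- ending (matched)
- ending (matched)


Weighted minutiae match score:
  island: not matched, +0
  island: not matched, +0
  ending: matched, +2 (running total 2)
  island: matched, +4 (running total 6)
  ending: matched, +2 (running total 8)
  ending: matched, +2 (running total 10)
Total score = 10
Threshold = 16; verdict = inconclusive

10


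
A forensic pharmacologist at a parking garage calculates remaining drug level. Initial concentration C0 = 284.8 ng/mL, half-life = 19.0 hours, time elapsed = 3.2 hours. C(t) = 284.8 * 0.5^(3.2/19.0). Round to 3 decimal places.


Drug concentration decay:
Number of half-lives = t / t_half = 3.2 / 19.0 = 0.168421
Decay factor = 0.5^0.168421 = 0.88981603
C(t) = 284.8 * 0.88981603 = 253.420 ng/mL

253.420


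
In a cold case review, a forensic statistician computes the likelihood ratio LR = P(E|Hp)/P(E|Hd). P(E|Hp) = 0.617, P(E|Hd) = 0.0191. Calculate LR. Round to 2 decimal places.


Likelihood ratio calculation:
LR = P(E|Hp) / P(E|Hd)
LR = 0.617 / 0.0191
LR = 32.30

32.30


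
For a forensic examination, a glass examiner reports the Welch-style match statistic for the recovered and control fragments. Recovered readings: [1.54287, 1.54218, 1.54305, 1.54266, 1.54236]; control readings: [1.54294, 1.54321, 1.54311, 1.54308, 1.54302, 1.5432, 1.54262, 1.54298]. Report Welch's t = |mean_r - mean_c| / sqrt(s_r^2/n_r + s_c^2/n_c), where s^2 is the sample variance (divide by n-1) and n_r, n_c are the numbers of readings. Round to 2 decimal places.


Welch's t-criterion for glass RI comparison:
Recovered mean = sum / n_r = 7.71312 / 5 = 1.542624
Control mean = sum / n_c = 12.34416 / 8 = 1.54302
Recovered sample variance s_r^2 = 1.2753e-07
Control sample variance s_c^2 = 3.54571e-08
Welch SE (unpooled) = sqrt(s_r^2/n_r + s_c^2/n_c) = sqrt(2.5506e-08 + 4.43214e-09) = sqrt(2.99381e-08) = 0.000173026
|mean_r - mean_c| = 0.000396
t = 0.000396 / 0.000173026 = 2.29

2.29


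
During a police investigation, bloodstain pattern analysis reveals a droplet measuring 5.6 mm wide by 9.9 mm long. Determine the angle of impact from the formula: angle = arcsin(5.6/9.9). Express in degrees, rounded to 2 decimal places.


Blood spatter impact angle calculation:
width / length = 5.6 / 9.9 = 0.565657
angle = arcsin(0.565657)
angle = 34.45 degrees

34.45


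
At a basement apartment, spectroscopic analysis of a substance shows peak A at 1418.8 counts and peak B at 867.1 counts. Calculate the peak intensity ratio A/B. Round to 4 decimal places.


Spectral peak ratio:
Peak A = 1418.8 counts
Peak B = 867.1 counts
Ratio = 1418.8 / 867.1 = 1.6363

1.6363


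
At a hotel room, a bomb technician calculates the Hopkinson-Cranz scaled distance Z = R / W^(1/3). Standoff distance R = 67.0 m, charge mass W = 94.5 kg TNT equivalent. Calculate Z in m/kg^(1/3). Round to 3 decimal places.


Scaled distance calculation:
W^(1/3) = 94.5^(1/3) = 4.554883
Z = R / W^(1/3) = 67.0 / 4.554883
Z = 14.709 m/kg^(1/3)

14.709


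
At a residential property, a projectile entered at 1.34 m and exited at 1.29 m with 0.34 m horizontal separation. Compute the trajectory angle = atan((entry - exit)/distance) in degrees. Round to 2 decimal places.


Bullet trajectory angle:
Height difference = 1.34 - 1.29 = 0.05 m
angle = atan(0.05 / 0.34)
angle = atan(0.147059)
angle = 8.37 degrees

8.37


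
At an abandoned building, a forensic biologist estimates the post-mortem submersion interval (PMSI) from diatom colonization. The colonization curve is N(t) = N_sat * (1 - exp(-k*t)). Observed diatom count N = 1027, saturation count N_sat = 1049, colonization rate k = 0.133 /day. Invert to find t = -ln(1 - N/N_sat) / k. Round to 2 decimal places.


PMSI from diatom colonization curve:
N / N_sat = 1027 / 1049 = 0.979028
1 - N/N_sat = 0.020972
ln(1 - N/N_sat) = -3.864567
t = -ln(1 - N/N_sat) / k = -(-3.864567) / 0.133 = 29.06 days

29.06


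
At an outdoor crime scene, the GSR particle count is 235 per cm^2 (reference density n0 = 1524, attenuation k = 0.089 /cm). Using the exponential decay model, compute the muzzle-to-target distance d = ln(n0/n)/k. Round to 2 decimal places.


GSR distance calculation:
n0/n = 1524 / 235 = 6.485106
ln(n0/n) = 1.869508
d = 1.869508 / 0.089 = 21.01 cm

21.01


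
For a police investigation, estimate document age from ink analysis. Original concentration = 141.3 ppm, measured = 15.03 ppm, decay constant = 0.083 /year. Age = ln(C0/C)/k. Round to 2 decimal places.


Document age estimation:
C0/C = 141.3 / 15.03 = 9.401198
ln(C0/C) = 2.240837
t = 2.240837 / 0.083 = 27.00 years

27.00


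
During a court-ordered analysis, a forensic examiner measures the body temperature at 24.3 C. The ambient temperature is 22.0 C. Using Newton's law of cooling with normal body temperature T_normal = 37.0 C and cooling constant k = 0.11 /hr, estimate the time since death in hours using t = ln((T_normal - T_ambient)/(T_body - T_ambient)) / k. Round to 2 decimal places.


Using Newton's law of cooling:
t = ln((T_normal - T_ambient) / (T_body - T_ambient)) / k
T_normal - T_ambient = 15.0
T_body - T_ambient = 2.3
Ratio = 6.521739
ln(ratio) = 1.875141
t = 1.875141 / 0.11 = 17.05 hours

17.05


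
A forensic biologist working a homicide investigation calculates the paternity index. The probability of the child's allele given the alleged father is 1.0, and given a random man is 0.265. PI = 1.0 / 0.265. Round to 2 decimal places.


Paternity Index calculation:
PI = P(allele|father) / P(allele|random)
PI = 1.0 / 0.265
PI = 3.77

3.77


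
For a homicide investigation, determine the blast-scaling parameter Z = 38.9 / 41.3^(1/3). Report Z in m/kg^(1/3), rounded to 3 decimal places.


Scaled distance calculation:
W^(1/3) = 41.3^(1/3) = 3.456607
Z = R / W^(1/3) = 38.9 / 3.456607
Z = 11.254 m/kg^(1/3)

11.254


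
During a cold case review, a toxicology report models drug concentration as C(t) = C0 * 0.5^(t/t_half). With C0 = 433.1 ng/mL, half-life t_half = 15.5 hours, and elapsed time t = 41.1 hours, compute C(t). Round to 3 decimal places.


Drug concentration decay:
Number of half-lives = t / t_half = 41.1 / 15.5 = 2.651613
Decay factor = 0.5^2.651613 = 0.15914205
C(t) = 433.1 * 0.15914205 = 68.924 ng/mL

68.924


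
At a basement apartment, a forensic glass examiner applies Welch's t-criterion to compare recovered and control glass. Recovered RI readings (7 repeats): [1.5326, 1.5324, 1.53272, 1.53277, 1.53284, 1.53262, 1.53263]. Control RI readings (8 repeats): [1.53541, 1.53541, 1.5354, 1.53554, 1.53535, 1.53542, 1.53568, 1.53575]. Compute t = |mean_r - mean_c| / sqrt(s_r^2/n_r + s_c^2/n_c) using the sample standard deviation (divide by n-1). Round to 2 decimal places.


Welch's t-criterion for glass RI comparison:
Recovered mean = sum / n_r = 10.72858 / 7 = 1.5326543
Control mean = sum / n_c = 12.28396 / 8 = 1.535495
Recovered sample variance s_r^2 = 2.02619e-08
Control sample variance s_c^2 = 2.16286e-08
Welch SE (unpooled) = sqrt(s_r^2/n_r + s_c^2/n_c) = sqrt(2.89456e-09 + 2.70357e-09) = sqrt(5.59813e-09) = 7.48207e-05
|mean_r - mean_c| = 0.00284071
t = 0.00284071 / 7.48207e-05 = 37.97

37.97


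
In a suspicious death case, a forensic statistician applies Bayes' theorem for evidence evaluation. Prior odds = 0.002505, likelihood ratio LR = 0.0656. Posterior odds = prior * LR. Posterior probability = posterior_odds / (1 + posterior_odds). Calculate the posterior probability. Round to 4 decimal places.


Bayesian evidence evaluation:
Posterior odds = prior_odds * LR = 0.002505 * 0.0656 = 0.000164328
Posterior probability = posterior_odds / (1 + posterior_odds)
= 0.000164328 / (1 + 0.000164328)
= 0.000164328 / 1.000164328
= 0.0002

0.0002


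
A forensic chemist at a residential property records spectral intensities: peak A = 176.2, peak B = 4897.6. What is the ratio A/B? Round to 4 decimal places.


Spectral peak ratio:
Peak A = 176.2 counts
Peak B = 4897.6 counts
Ratio = 176.2 / 4897.6 = 0.0360

0.0360


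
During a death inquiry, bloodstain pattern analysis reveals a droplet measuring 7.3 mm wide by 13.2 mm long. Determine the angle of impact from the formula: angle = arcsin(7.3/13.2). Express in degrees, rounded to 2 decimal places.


Blood spatter impact angle calculation:
width / length = 7.3 / 13.2 = 0.55303
angle = arcsin(0.55303)
angle = 33.58 degrees

33.58


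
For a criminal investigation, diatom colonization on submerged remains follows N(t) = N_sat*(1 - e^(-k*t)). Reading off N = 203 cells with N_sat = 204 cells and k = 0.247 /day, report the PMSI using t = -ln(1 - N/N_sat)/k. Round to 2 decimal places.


PMSI from diatom colonization curve:
N / N_sat = 203 / 204 = 0.995098
1 - N/N_sat = 0.004902
ln(1 - N/N_sat) = -5.318112
t = -ln(1 - N/N_sat) / k = -(-5.318112) / 0.247 = 21.53 days

21.53


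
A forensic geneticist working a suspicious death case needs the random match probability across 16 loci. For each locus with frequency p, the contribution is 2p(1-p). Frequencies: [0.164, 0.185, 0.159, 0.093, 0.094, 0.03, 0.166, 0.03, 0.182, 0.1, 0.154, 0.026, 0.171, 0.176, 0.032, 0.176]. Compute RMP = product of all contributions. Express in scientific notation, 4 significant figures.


Computing RMP for 16 loci:
Locus 1: 2 * 0.164 * 0.836 = 0.274208
Locus 2: 2 * 0.185 * 0.815 = 0.30155
Locus 3: 2 * 0.159 * 0.841 = 0.267438
Locus 4: 2 * 0.093 * 0.907 = 0.168702
Locus 5: 2 * 0.094 * 0.906 = 0.170328
Locus 6: 2 * 0.03 * 0.97 = 0.0582
Locus 7: 2 * 0.166 * 0.834 = 0.276888
Locus 8: 2 * 0.03 * 0.97 = 0.0582
Locus 9: 2 * 0.182 * 0.818 = 0.297752
Locus 10: 2 * 0.1 * 0.9 = 0.18
Locus 11: 2 * 0.154 * 0.846 = 0.260568
Locus 12: 2 * 0.026 * 0.974 = 0.050648
Locus 13: 2 * 0.171 * 0.829 = 0.283518
Locus 14: 2 * 0.176 * 0.824 = 0.290048
Locus 15: 2 * 0.032 * 0.968 = 0.061952
Locus 16: 2 * 0.176 * 0.824 = 0.290048
RMP = 6.229e-13

6.229e-13


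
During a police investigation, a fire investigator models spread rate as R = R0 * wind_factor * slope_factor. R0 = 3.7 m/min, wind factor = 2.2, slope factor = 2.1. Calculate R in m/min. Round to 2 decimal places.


Fire spread rate calculation:
R = R0 * wind_factor * slope_factor
= 3.7 * 2.2 * 2.1
= 8.14 * 2.1
= 17.09 m/min

17.09


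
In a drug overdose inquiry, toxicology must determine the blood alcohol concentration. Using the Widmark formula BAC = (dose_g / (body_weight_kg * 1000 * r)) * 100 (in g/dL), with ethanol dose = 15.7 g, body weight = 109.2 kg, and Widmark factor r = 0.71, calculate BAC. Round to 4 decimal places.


Applying the Widmark formula:
BAC = (dose_g / (body_wt * 1000 * r)) * 100
Denominator = 109.2 * 1000 * 0.71 = 77532
BAC = (15.7 / 77532) * 100
BAC = 0.0202 g/dL

0.0202


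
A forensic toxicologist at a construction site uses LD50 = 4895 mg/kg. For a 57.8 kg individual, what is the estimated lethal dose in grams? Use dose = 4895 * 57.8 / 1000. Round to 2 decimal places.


Lethal dose calculation:
Lethal dose = LD50 * body_weight / 1000
= 4895 * 57.8 / 1000
= 282931 / 1000
= 282.93 g

282.93


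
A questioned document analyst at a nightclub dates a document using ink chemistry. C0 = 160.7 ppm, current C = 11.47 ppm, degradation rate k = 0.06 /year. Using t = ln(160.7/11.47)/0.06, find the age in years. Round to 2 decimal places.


Document age estimation:
C0/C = 160.7 / 11.47 = 14.010462
ln(C0/C) = 2.639804
t = 2.639804 / 0.06 = 44.00 years

44.00


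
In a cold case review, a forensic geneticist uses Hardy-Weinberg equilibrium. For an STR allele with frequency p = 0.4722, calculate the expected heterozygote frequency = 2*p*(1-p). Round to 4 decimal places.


Hardy-Weinberg heterozygote frequency:
q = 1 - p = 1 - 0.4722 = 0.5278
2pq = 2 * 0.4722 * 0.5278 = 0.4985

0.4985


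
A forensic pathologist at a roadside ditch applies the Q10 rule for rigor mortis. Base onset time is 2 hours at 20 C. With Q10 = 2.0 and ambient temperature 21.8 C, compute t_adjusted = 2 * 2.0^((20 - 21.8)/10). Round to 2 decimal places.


Rigor mortis time adjustment:
Exponent = (T_ref - T_actual) / 10 = (20 - 21.8) / 10 = -0.18
Q10 factor = 2.0^-0.18 = 0.8827
t_adjusted = 2 * 0.8827 = 1.77 hours

1.77


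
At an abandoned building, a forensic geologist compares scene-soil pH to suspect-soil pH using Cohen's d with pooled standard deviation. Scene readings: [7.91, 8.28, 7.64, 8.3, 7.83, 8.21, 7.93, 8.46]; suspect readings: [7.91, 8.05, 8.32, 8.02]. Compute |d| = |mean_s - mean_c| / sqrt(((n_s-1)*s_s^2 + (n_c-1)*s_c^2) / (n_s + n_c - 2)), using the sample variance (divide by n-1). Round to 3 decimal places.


Pooled-variance Cohen's d for soil pH comparison:
Scene mean = 64.56 / 8 = 8.07
Suspect mean = 32.3 / 4 = 8.075
Scene sample variance s_s^2 = 0.079486
Suspect sample variance s_c^2 = 0.0303
Pooled variance = ((n_s-1)*s_s^2 + (n_c-1)*s_c^2) / (n_s + n_c - 2) = 0.06473
Pooled SD = sqrt(0.06473) = 0.254421
Mean difference = -0.005
|d| = |-0.005| / 0.254421 = 0.020

0.020


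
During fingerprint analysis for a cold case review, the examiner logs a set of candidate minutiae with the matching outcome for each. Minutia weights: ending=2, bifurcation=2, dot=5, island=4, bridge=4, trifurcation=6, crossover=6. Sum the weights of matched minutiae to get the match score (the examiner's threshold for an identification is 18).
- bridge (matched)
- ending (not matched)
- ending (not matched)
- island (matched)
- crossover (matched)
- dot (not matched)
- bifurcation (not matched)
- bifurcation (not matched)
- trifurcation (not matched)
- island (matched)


Weighted minutiae match score:
  bridge: matched, +4 (running total 4)
  ending: not matched, +0
  ending: not matched, +0
  island: matched, +4 (running total 8)
  crossover: matched, +6 (running total 14)
  dot: not matched, +0
  bifurcation: not matched, +0
  bifurcation: not matched, +0
  trifurcation: not matched, +0
  island: matched, +4 (running total 18)
Total score = 18
Threshold = 18; verdict = identification

18


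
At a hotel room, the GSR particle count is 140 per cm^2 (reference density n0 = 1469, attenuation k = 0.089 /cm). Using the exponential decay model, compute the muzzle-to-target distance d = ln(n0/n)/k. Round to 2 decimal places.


GSR distance calculation:
n0/n = 1469 / 140 = 10.492857
ln(n0/n) = 2.350695
d = 2.350695 / 0.089 = 26.41 cm

26.41


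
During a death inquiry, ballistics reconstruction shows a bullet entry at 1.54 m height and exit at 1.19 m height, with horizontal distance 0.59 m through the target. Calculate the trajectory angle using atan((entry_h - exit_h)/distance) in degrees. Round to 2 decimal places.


Bullet trajectory angle:
Height difference = 1.54 - 1.19 = 0.35 m
angle = atan(0.35 / 0.59)
angle = atan(0.59322)
angle = 30.68 degrees

30.68


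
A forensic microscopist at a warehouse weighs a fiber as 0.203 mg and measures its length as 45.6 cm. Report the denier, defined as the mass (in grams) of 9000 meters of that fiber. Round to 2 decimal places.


Denier calculation:
Mass in grams = 0.203 mg / 1000 = 0.000203 g
Length in meters = 45.6 cm / 100 = 0.456 m
Linear density = mass / length = 0.000203 / 0.456 = 0.00044518 g/m
Denier = (g/m) * 9000 = 0.00044518 * 9000 = 4.01

4.01


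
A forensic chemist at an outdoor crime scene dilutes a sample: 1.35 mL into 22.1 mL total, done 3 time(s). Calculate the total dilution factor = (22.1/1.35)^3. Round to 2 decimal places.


Dilution factor calculation:
Single dilution = V_total / V_sample = 22.1 / 1.35 ≈ 16.37037
Number of dilutions = 3
Total DF = (22.1 / 1.35)^3 (full precision, rounded at the end) = 4387.08

4387.08


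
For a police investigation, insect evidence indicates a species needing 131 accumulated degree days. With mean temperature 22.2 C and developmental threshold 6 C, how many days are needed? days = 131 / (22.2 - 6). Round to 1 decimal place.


Insect development time:
Effective temperature = avg_temp - T_base = 22.2 - 6 = 16.2 C
Days = ADD / effective_temp = 131 / 16.2 = 8.1 days

8.1


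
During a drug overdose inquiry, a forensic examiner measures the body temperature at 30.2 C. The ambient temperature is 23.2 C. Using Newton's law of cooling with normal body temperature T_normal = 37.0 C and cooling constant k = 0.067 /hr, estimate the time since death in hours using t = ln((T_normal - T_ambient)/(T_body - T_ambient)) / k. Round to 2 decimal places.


Using Newton's law of cooling:
t = ln((T_normal - T_ambient) / (T_body - T_ambient)) / k
T_normal - T_ambient = 13.8
T_body - T_ambient = 7.0
Ratio = 1.971429
ln(ratio) = 0.678759
t = 0.678759 / 0.067 = 10.13 hours

10.13


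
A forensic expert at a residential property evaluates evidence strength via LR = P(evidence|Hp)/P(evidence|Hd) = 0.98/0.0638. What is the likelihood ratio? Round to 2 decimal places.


Likelihood ratio calculation:
LR = P(E|Hp) / P(E|Hd)
LR = 0.98 / 0.0638
LR = 15.36

15.36


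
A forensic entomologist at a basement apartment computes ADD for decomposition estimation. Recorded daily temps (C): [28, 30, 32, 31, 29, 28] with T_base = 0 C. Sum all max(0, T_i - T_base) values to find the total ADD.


Computing ADD day by day:
Day 1: max(0, 28 - 0) = 28
Day 2: max(0, 30 - 0) = 30
Day 3: max(0, 32 - 0) = 32
Day 4: max(0, 31 - 0) = 31
Day 5: max(0, 29 - 0) = 29
Day 6: max(0, 28 - 0) = 28
Total ADD = 178

178


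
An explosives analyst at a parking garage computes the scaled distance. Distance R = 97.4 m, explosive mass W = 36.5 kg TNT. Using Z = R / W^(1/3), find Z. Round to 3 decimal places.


Scaled distance calculation:
W^(1/3) = 36.5^(1/3) = 3.317144
Z = R / W^(1/3) = 97.4 / 3.317144
Z = 29.363 m/kg^(1/3)

29.363


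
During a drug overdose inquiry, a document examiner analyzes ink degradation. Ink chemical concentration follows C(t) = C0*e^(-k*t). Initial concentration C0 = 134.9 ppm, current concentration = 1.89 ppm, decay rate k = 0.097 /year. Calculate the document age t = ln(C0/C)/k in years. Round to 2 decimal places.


Document age estimation:
C0/C = 134.9 / 1.89 = 71.375661
ln(C0/C) = 4.267957
t = 4.267957 / 0.097 = 44.00 years

44.00


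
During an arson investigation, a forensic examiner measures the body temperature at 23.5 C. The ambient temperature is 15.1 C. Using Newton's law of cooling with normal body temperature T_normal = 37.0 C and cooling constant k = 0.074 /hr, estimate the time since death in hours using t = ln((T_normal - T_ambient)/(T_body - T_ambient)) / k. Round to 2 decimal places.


Using Newton's law of cooling:
t = ln((T_normal - T_ambient) / (T_body - T_ambient)) / k
T_normal - T_ambient = 21.9
T_body - T_ambient = 8.4
Ratio = 2.607143
ln(ratio) = 0.958255
t = 0.958255 / 0.074 = 12.95 hours

12.95


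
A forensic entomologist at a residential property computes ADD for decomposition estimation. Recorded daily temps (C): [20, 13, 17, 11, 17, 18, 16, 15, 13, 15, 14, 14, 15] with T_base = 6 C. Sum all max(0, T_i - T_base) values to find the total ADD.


Computing ADD day by day:
Day 1: max(0, 20 - 6) = 14
Day 2: max(0, 13 - 6) = 7
Day 3: max(0, 17 - 6) = 11
Day 4: max(0, 11 - 6) = 5
Day 5: max(0, 17 - 6) = 11
Day 6: max(0, 18 - 6) = 12
Day 7: max(0, 16 - 6) = 10
Day 8: max(0, 15 - 6) = 9
Day 9: max(0, 13 - 6) = 7
Day 10: max(0, 15 - 6) = 9
Day 11: max(0, 14 - 6) = 8
Day 12: max(0, 14 - 6) = 8
Day 13: max(0, 15 - 6) = 9
Total ADD = 120

120


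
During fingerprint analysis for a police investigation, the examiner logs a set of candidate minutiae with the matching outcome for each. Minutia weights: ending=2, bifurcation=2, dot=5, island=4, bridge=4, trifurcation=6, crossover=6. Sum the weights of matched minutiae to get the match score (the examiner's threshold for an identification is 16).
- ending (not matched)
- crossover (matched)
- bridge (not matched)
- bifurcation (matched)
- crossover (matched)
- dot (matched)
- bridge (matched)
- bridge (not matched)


Weighted minutiae match score:
  ending: not matched, +0
  crossover: matched, +6 (running total 6)
  bridge: not matched, +0
  bifurcation: matched, +2 (running total 8)
  crossover: matched, +6 (running total 14)
  dot: matched, +5 (running total 19)
  bridge: matched, +4 (running total 23)
  bridge: not matched, +0
Total score = 23
Threshold = 16; verdict = identification

23


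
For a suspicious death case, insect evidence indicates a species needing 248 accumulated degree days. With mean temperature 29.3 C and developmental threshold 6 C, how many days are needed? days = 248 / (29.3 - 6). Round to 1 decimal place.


Insect development time:
Effective temperature = avg_temp - T_base = 29.3 - 6 = 23.3 C
Days = ADD / effective_temp = 248 / 23.3 = 10.6 days

10.6


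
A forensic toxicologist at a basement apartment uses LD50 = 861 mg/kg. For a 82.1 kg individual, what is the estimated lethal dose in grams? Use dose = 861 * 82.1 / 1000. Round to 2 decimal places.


Lethal dose calculation:
Lethal dose = LD50 * body_weight / 1000
= 861 * 82.1 / 1000
= 70688.1 / 1000
= 70.69 g

70.69


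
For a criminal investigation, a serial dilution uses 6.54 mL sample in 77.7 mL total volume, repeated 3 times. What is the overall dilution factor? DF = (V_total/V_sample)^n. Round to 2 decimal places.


Dilution factor calculation:
Single dilution = V_total / V_sample = 77.7 / 6.54 ≈ 11.880734
Number of dilutions = 3
Total DF = (77.7 / 6.54)^3 (full precision, rounded at the end) = 1676.99

1676.99


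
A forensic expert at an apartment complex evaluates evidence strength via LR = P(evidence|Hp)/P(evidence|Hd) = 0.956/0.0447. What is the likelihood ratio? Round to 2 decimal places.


Likelihood ratio calculation:
LR = P(E|Hp) / P(E|Hd)
LR = 0.956 / 0.0447
LR = 21.39

21.39


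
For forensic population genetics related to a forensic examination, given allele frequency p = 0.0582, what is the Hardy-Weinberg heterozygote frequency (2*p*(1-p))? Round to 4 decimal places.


Hardy-Weinberg heterozygote frequency:
q = 1 - p = 1 - 0.0582 = 0.9418
2pq = 2 * 0.0582 * 0.9418 = 0.1096

0.1096


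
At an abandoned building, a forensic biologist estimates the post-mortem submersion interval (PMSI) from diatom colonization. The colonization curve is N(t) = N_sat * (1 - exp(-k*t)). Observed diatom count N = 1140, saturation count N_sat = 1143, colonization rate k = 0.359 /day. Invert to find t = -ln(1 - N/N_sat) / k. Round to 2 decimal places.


PMSI from diatom colonization curve:
N / N_sat = 1140 / 1143 = 0.997375
1 - N/N_sat = 0.002625
ln(1 - N/N_sat) = -5.942674
t = -ln(1 - N/N_sat) / k = -(-5.942674) / 0.359 = 16.55 days

16.55


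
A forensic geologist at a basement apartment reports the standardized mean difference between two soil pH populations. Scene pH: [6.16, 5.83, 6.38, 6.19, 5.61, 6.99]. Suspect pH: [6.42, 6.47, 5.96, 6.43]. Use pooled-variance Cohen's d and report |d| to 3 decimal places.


Pooled-variance Cohen's d for soil pH comparison:
Scene mean = 37.16 / 6 = 6.193333
Suspect mean = 25.28 / 4 = 6.32
Scene sample variance s_s^2 = 0.228587
Suspect sample variance s_c^2 = 0.058067
Pooled variance = ((n_s-1)*s_s^2 + (n_c-1)*s_c^2) / (n_s + n_c - 2) = 0.164642
Pooled SD = sqrt(0.164642) = 0.405761
Mean difference = -0.126667
|d| = |-0.126667| / 0.405761 = 0.312

0.312


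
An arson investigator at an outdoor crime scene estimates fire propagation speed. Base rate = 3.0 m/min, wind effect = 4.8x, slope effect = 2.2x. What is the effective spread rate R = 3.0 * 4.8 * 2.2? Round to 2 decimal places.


Fire spread rate calculation:
R = R0 * wind_factor * slope_factor
= 3.0 * 4.8 * 2.2
= 14.4 * 2.2
= 31.68 m/min

31.68


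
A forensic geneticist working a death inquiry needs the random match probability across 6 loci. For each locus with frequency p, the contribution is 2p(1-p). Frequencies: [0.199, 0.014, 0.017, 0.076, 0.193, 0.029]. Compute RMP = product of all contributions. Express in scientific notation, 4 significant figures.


Computing RMP for 6 loci:
Locus 1: 2 * 0.199 * 0.801 = 0.318798
Locus 2: 2 * 0.014 * 0.986 = 0.027608
Locus 3: 2 * 0.017 * 0.983 = 0.033422
Locus 4: 2 * 0.076 * 0.924 = 0.140448
Locus 5: 2 * 0.193 * 0.807 = 0.311502
Locus 6: 2 * 0.029 * 0.971 = 0.056318
RMP = 7.248e-07

7.248e-07


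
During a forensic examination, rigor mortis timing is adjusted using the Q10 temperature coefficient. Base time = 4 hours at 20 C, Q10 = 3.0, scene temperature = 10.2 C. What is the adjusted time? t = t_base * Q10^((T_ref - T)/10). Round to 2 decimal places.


Rigor mortis time adjustment:
Exponent = (T_ref - T_actual) / 10 = (20 - 10.2) / 10 = 0.98
Q10 factor = 3.0^0.98 = 2.9348
t_adjusted = 4 * 2.9348 = 11.74 hours

11.74


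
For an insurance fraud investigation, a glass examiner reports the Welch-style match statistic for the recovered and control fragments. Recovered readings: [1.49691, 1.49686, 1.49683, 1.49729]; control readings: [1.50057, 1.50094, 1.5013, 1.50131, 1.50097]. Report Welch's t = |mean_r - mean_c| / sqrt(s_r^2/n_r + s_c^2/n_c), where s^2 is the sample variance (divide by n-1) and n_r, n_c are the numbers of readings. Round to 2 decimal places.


Welch's t-criterion for glass RI comparison:
Recovered mean = sum / n_r = 5.98789 / 4 = 1.4969725
Control mean = sum / n_c = 7.50509 / 5 = 1.501018
Recovered sample variance s_r^2 = 4.58917e-08
Control sample variance s_c^2 = 9.347e-08
Welch SE (unpooled) = sqrt(s_r^2/n_r + s_c^2/n_c) = sqrt(1.14729e-08 + 1.8694e-08) = sqrt(3.01669e-08) = 0.000173686
|mean_r - mean_c| = 0.0040455
t = 0.0040455 / 0.000173686 = 23.29

23.29


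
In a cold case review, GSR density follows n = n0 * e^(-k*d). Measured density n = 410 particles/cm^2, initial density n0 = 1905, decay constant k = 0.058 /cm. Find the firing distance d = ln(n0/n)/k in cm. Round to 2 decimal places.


GSR distance calculation:
n0/n = 1905 / 410 = 4.646341
ln(n0/n) = 1.53608
d = 1.53608 / 0.058 = 26.48 cm

26.48


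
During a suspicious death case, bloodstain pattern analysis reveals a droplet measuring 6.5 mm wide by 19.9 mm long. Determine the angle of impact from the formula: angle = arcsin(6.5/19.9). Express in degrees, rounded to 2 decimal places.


Blood spatter impact angle calculation:
width / length = 6.5 / 19.9 = 0.326633
angle = arcsin(0.326633)
angle = 19.06 degrees

19.06


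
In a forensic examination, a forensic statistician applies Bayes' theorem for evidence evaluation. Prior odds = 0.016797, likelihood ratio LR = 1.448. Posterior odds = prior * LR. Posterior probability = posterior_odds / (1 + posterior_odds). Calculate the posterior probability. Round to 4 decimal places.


Bayesian evidence evaluation:
Posterior odds = prior_odds * LR = 0.016797 * 1.448 = 0.02432206
Posterior probability = posterior_odds / (1 + posterior_odds)
= 0.02432206 / (1 + 0.02432206)
= 0.02432206 / 1.02432206
= 0.0237

0.0237


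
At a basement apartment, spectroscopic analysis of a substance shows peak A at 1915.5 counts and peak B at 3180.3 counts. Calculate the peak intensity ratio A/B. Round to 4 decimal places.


Spectral peak ratio:
Peak A = 1915.5 counts
Peak B = 3180.3 counts
Ratio = 1915.5 / 3180.3 = 0.6023

0.6023


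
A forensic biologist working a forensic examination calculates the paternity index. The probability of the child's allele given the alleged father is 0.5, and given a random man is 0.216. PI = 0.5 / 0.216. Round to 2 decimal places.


Paternity Index calculation:
PI = P(allele|father) / P(allele|random)
PI = 0.5 / 0.216
PI = 2.31

2.31


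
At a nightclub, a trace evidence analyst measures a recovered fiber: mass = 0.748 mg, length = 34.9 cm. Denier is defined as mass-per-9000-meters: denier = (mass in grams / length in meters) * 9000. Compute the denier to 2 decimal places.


Denier calculation:
Mass in grams = 0.748 mg / 1000 = 0.000748 g
Length in meters = 34.9 cm / 100 = 0.349 m
Linear density = mass / length = 0.000748 / 0.349 = 0.00214327 g/m
Denier = (g/m) * 9000 = 0.00214327 * 9000 = 19.29

19.29
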